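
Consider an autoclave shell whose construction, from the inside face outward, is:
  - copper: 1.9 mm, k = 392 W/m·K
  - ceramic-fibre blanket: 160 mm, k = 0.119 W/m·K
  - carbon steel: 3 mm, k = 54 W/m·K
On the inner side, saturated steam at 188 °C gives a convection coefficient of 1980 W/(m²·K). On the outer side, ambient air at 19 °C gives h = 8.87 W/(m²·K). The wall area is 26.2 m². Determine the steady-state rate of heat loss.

Q ≈ 3040 W

Thermal resistances in series:
R_inner film = 1/(h_i·A) = 1/(1980×26.2) = 1.928×10^-5 K/W
R_copper = L/(kA) = 0.0019/(392×26.2) = 1.85×10^-7 K/W
R_ceramic-fibre blanket = L/(kA) = 0.16/(0.119×26.2) = 0.05132 K/W
R_carbon steel = L/(kA) = 0.003/(54×26.2) = 2.12×10^-6 K/W
R_outer film = 1/(h_o·A) = 1/(8.87×26.2) = 0.004303 K/W
R_total = 0.05564 K/W
Q = ΔT / R_total = 169 / 0.05564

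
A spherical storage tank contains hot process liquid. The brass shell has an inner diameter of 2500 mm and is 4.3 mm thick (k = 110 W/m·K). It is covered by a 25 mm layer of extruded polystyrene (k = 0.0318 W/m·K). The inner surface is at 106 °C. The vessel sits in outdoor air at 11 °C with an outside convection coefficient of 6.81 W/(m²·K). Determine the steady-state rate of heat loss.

Q ≈ 2060 W

For a spherical shell R = (1/r₁ − 1/r₂)/(4πk); film R = 1/(h·4πr²). In series:
R_brass shell = (1/1.25 − 1/1.2543)/(4π×110) = 1.984×10^-6 K/W
R_extruded polystyrene = (1/1.2543 − 1/1.2793)/(4π×0.0318) = 0.03899 K/W
R_outer film = 1/(h·4πr_o²) = 1/(6.81×4π×1.2793²) = 0.00714 K/W
R_total = 0.04613 K/W
Q = ΔT/R_total = 95/0.04613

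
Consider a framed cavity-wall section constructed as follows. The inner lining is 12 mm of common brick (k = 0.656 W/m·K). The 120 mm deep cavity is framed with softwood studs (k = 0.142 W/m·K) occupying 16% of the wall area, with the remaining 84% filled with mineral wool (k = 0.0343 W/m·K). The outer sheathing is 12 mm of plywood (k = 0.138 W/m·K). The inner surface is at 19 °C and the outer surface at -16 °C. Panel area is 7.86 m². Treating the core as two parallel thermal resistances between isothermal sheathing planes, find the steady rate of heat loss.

Sheathing layers in series; stud and cavity paths in parallel between them.
R_inner = 0.012/(0.656×7.86) = 0.002327 K/W
R_stud  = 0.12/(0.142×0.16×7.86) = 0.672 K/W
R_cav   = 0.12/(0.0343×0.84×7.86) = 0.5299 K/W
1/R_core = 1/R_stud + 1/R_cav → R_core = 0.2963 K/W
R_outer = 0.012/(0.138×7.86) = 0.01106 K/W
R_total = 0.3097 K/W
Q = ΔT/R_total = 35/0.3097

Q ≈ 113 W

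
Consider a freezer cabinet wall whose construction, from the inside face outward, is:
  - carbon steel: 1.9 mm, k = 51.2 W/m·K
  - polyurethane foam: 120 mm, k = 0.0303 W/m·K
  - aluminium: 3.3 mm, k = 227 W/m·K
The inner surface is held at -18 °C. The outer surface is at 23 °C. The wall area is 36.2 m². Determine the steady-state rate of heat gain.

Treating each layer as a thermal resistance in series:
R_carbon steel = L/(kA) = 0.0019/(51.2×36.2) = 1.025×10^-6 K/W
R_polyurethane foam = L/(kA) = 0.12/(0.0303×36.2) = 0.1094 K/W
R_aluminium = L/(kA) = 0.0033/(227×36.2) = 4.016×10^-7 K/W
R_total = 0.1094 K/W
Q = ΔT / R_total = 41 / 0.1094

Q ≈ 375 W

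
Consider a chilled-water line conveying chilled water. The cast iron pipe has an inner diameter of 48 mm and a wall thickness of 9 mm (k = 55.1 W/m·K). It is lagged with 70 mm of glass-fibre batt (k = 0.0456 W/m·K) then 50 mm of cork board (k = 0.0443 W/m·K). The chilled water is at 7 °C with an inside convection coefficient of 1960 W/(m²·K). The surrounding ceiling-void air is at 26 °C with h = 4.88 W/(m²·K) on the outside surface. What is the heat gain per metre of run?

Per-layer cylindrical resistances, series-summed:
R_inner film = 1/(h_i·2πr₁L) = 1/(1960×2π×0.024×1) = 0.003383 K/W
R_cast iron pipe wall = ln(33/24)/(2π×55.1×1) = 9.198×10^-4 K/W
R_glass-fibre batt = ln(103/33)/(2π×0.0456×1) = 3.973 K/W
R_cork board = ln(153/103)/(2π×0.0443×1) = 1.422 K/W
R_outer film = 1/(h_o·2πr_oL) = 1/(4.88×2π×0.153×1) = 0.2132 K/W
R_total = 5.612 K/W
Q = ΔT/R_total = 19/5.612

q′ ≈ 3.39 W/m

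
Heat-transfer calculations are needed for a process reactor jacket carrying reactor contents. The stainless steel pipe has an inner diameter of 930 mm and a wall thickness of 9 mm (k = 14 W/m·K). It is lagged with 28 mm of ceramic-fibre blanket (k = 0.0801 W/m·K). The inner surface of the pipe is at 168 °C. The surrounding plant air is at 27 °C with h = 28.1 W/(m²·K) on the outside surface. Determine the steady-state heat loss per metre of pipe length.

q′ ≈ 1120 W/m

Cylindrical conduction, so R = ln(r₂/r₁)/(2πkL) per layer, in series:
R_stainless steel pipe wall = ln(474/465)/(2π×14×1) = 2.179×10^-4 K/W
R_ceramic-fibre blanket = ln(502/474)/(2π×0.0801×1) = 0.114 K/W
R_outer film = 1/(h_o·2πr_oL) = 1/(28.1×2π×0.502×1) = 0.01128 K/W
R_total = 0.1255 K/W
Q = ΔT/R_total = 141/0.1255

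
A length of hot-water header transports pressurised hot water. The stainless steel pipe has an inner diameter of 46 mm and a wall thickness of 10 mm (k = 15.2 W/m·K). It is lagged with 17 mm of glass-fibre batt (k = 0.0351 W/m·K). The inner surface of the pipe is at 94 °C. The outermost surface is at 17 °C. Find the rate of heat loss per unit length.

q′ ≈ 40.8 W/m

Cylindrical conduction, so R = ln(r₂/r₁)/(2πkL) per layer, in series:
R_stainless steel pipe wall = ln(33/23)/(2π×15.2×1) = 0.00378 K/W
R_glass-fibre batt = ln(50/33)/(2π×0.0351×1) = 1.884 K/W
R_total = 1.888 K/W
Q = ΔT/R_total = 77/1.888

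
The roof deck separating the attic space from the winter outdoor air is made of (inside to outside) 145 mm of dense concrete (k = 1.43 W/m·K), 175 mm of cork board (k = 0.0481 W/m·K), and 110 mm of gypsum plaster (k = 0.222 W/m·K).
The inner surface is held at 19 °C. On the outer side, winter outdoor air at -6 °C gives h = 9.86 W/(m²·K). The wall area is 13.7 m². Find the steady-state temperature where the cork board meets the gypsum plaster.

Using the resistance-network approach (series):
R_dense concrete = L/(kA) = 0.145/(1.43×13.7) = 0.007401 K/W
R_cork board = L/(kA) = 0.175/(0.0481×13.7) = 0.2656 K/W
R_gypsum plaster = L/(kA) = 0.11/(0.222×13.7) = 0.03617 K/W
R_outer film = 1/(h_o·A) = 1/(9.86×13.7) = 0.007403 K/W
R_total = 0.3165 K/W;  Q = ΔT/R_total = 25/0.3165 = 78.98 W
T_interface = T_inner − Q·ΣR(inner→interface) = 19 − 79×0.273

T ≈ -2.56 °C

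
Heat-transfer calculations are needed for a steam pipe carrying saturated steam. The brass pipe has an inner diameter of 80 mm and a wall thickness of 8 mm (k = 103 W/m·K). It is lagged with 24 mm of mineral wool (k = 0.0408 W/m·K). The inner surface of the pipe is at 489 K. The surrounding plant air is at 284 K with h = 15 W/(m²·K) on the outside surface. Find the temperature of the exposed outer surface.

Radial resistances (cylindrical: R_cond = ln(r_o/r_i)/(2πkL), R_conv = 1/(h·2πrL)):
R_brass pipe wall = ln(48/40)/(2π×103×1) = 2.817×10^-4 K/W
R_mineral wool = ln(72/48)/(2π×0.0408×1) = 1.582 K/W
R_outer film = 1/(h_o·2πr_oL) = 1/(15×2π×0.072×1) = 0.1474 K/W
R_total = 1.729 K/W
Q = ΔT/R_total = 205/1.729
Q = 119 W/m
T_interface = T_inner − Q·ΣR(inner→interface) = 489 − 119×1.582

T ≈ 301 K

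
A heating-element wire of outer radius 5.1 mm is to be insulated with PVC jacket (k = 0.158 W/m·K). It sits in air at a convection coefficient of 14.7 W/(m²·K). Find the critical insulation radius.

r_cr ≈ 10.7 mm

For a cylinder r_cr = k/h = 0.158/14.7
r_cr = 10.7 mm; since the bare radius (5.1 mm) is below r_cr, adding a thin layer of insulation will *increase* heat loss.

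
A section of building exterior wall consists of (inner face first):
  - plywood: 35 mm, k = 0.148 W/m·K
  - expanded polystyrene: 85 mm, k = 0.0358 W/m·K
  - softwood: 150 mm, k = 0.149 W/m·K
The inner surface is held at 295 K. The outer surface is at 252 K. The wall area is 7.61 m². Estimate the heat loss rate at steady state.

Q ≈ 90.5 W

Treating each layer as a thermal resistance in series:
R_plywood = L/(kA) = 0.035/(0.148×7.61) = 0.03108 K/W
R_expanded polystyrene = L/(kA) = 0.085/(0.0358×7.61) = 0.312 K/W
R_softwood = L/(kA) = 0.15/(0.149×7.61) = 0.1323 K/W
R_total = 0.4754 K/W
Q = ΔT / R_total = 43 / 0.4754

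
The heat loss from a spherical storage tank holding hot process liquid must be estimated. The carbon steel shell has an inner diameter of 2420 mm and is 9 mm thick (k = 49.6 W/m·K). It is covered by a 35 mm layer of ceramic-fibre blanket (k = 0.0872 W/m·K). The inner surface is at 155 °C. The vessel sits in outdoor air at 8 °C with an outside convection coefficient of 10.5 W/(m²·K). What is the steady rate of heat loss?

Q ≈ 5710 W

Each spherical layer contributes R = (1/r_i − 1/r_o)/(4πk):
R_carbon steel shell = (1/1.21 − 1/1.219)/(4π×49.6) = 9.79×10^-6 K/W
R_ceramic-fibre blanket = (1/1.219 − 1/1.254)/(4π×0.0872) = 0.02089 K/W
R_outer film = 1/(h·4πr_o²) = 1/(10.5×4π×1.254²) = 0.00482 K/W
R_total = 0.02572 K/W
Q = ΔT/R_total = 147/0.02572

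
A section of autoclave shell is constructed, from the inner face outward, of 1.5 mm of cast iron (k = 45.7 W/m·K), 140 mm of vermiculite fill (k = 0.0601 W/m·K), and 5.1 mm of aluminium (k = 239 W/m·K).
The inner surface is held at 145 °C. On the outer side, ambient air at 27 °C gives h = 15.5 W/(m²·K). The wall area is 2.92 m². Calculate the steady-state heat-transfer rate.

Thermal resistances in series:
R_cast iron = L/(kA) = 0.0015/(45.7×2.92) = 1.124×10^-5 K/W
R_vermiculite fill = L/(kA) = 0.14/(0.0601×2.92) = 0.7978 K/W
R_aluminium = L/(kA) = 0.0051/(239×2.92) = 7.308×10^-6 K/W
R_outer film = 1/(h_o·A) = 1/(15.5×2.92) = 0.02209 K/W
R_total = 0.8199 K/W
Q = ΔT / R_total = 118 / 0.8199

Q ≈ 144 W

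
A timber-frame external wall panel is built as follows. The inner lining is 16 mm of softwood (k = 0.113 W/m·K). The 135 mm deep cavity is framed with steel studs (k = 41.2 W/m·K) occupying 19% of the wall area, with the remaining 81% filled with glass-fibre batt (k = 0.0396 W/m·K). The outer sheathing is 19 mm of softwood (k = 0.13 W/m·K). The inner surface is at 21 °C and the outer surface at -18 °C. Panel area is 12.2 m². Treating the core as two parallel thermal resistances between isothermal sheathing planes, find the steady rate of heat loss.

Q ≈ 1560 W

Sheathing layers in series; stud and cavity paths in parallel between them.
R_inner = 0.016/(0.113×12.2) = 0.01161 K/W
R_stud  = 0.135/(41.2×0.19×12.2) = 0.001414 K/W
R_cav   = 0.135/(0.0396×0.81×12.2) = 0.345 K/W
1/R_core = 1/R_stud + 1/R_cav → R_core = 0.001408 K/W
R_outer = 0.019/(0.13×12.2) = 0.01198 K/W
R_total = 0.02499 K/W
Q = ΔT/R_total = 39/0.02499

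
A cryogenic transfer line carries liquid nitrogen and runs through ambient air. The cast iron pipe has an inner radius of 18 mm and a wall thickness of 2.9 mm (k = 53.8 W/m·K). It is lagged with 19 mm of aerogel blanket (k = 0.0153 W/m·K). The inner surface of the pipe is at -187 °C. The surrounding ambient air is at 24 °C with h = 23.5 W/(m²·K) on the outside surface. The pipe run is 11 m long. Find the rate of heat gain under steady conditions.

Q ≈ 337 W

Cylindrical conduction, so R = ln(r₂/r₁)/(2πkL) per layer, in series:
R_cast iron pipe wall = ln(20.9/18)/(2π×53.8×11) = 4.017×10^-5 K/W
R_aerogel blanket = ln(39.9/20.9)/(2π×0.0153×11) = 0.6115 K/W
R_outer film = 1/(h_o·2πr_oL) = 1/(23.5×2π×0.0399×11) = 0.01543 K/W
R_total = 0.627 K/W
Q = ΔT/R_total = 211/0.627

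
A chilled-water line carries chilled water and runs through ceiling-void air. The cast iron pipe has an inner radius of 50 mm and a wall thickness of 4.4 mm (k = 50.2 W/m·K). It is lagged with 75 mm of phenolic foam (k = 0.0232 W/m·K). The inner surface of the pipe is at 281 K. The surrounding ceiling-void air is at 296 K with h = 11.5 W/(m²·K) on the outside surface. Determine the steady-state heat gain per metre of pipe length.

q′ ≈ 2.48 W/m

Per-layer cylindrical resistances, series-summed:
R_cast iron pipe wall = ln(54.4/50)/(2π×50.2×1) = 2.674×10^-4 K/W
R_phenolic foam = ln(129.4/54.4)/(2π×0.0232×1) = 5.945 K/W
R_outer film = 1/(h_o·2πr_oL) = 1/(11.5×2π×0.1294×1) = 0.107 K/W
R_total = 6.052 K/W
Q = ΔT/R_total = 15/6.052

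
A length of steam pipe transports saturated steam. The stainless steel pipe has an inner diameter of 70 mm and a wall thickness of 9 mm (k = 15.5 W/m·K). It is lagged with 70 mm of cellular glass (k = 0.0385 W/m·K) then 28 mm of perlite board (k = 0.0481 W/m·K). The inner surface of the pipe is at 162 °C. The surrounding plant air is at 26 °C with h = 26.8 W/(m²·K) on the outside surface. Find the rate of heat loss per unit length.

For a radial system each layer contributes R = ln(r_out/r_in)/(2πkL); films add R = 1/(hA).
R_stainless steel pipe wall = ln(44/35)/(2π×15.5×1) = 0.00235 K/W
R_cellular glass = ln(114/44)/(2π×0.0385×1) = 3.936 K/W
R_perlite board = ln(142/114)/(2π×0.0481×1) = 0.7267 K/W
R_outer film = 1/(h_o·2πr_oL) = 1/(26.8×2π×0.142×1) = 0.04182 K/W
R_total = 4.706 K/W
Q = ΔT/R_total = 136/4.706

q′ ≈ 28.9 W/m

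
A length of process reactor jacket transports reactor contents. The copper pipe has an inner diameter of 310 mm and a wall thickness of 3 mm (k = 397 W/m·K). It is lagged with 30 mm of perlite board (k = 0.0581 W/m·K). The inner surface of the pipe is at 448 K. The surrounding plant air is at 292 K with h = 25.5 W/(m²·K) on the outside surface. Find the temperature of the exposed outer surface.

For a radial system each layer contributes R = ln(r_out/r_in)/(2πkL); films add R = 1/(hA).
R_copper pipe wall = ln(158/155)/(2π×397×1) = 7.685×10^-6 K/W
R_perlite board = ln(188/158)/(2π×0.0581×1) = 0.4762 K/W
R_outer film = 1/(h_o·2πr_oL) = 1/(25.5×2π×0.188×1) = 0.0332 K/W
R_total = 0.5094 K/W
Q = ΔT/R_total = 156/0.5094
Q = 306 W/m
T_interface = T_inner − Q·ΣR(inner→interface) = 448 − 306×0.4762

T ≈ 302 K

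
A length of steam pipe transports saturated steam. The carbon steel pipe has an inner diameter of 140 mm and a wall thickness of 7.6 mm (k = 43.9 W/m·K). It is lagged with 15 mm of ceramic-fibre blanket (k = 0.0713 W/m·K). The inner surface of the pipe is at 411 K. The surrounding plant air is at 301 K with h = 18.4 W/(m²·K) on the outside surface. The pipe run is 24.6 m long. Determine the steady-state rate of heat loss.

Radial resistances (cylindrical: R_cond = ln(r_o/r_i)/(2πkL), R_conv = 1/(h·2πrL)):
R_carbon steel pipe wall = ln(77.6/70)/(2π×43.9×24.6) = 1.519×10^-5 K/W
R_ceramic-fibre blanket = ln(92.6/77.6)/(2π×0.0713×24.6) = 0.01604 K/W
R_outer film = 1/(h_o·2πr_oL) = 1/(18.4×2π×0.0926×24.6) = 0.003797 K/W
R_total = 0.01985 K/W
Q = ΔT/R_total = 110/0.01985

Q ≈ 5540 W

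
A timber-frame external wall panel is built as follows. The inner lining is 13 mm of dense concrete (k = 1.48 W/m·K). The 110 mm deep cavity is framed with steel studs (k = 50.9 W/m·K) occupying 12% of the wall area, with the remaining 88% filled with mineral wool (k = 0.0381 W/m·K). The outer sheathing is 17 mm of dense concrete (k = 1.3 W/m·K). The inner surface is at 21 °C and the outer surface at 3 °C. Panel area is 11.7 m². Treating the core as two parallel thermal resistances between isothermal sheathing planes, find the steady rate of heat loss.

Sheathing layers in series; stud and cavity paths in parallel between them.
R_inner = 0.013/(1.48×11.7) = 7.508×10^-4 K/W
R_stud  = 0.11/(50.9×0.12×11.7) = 0.001539 K/W
R_cav   = 0.11/(0.0381×0.88×11.7) = 0.2804 K/W
1/R_core = 1/R_stud + 1/R_cav → R_core = 0.001531 K/W
R_outer = 0.017/(1.3×11.7) = 0.001118 K/W
R_total = 0.003399 K/W
Q = ΔT/R_total = 18/0.003399

Q ≈ 5300 W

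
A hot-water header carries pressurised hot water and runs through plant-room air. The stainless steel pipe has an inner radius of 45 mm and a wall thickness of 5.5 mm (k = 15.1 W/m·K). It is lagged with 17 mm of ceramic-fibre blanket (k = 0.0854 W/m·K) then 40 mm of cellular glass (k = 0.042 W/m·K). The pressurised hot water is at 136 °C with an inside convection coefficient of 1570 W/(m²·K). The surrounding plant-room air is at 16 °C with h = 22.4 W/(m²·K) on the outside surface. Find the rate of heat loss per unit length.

q′ ≈ 50.6 W/m

Per-layer cylindrical resistances, series-summed:
R_inner film = 1/(h_i·2πr₁L) = 1/(1570×2π×0.045×1) = 0.002253 K/W
R_stainless steel pipe wall = ln(50.5/45)/(2π×15.1×1) = 0.001215 K/W
R_ceramic-fibre blanket = ln(67.5/50.5)/(2π×0.0854×1) = 0.5407 K/W
R_cellular glass = ln(107.5/67.5)/(2π×0.042×1) = 1.763 K/W
R_outer film = 1/(h_o·2πr_oL) = 1/(22.4×2π×0.1075×1) = 0.06609 K/W
R_total = 2.374 K/W
Q = ΔT/R_total = 120/2.374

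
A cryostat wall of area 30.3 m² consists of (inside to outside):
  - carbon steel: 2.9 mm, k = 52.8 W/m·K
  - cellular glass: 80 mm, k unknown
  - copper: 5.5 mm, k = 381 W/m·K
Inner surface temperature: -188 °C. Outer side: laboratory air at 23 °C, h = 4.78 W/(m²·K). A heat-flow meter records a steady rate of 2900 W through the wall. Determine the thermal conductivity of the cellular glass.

Series thermal resistances:
R_carbon steel = L/(kA) = 0.0029/(52.8×30.3) = 1.813×10^-6 K/W
R_copper = L/(kA) = 0.0055/(381×30.3) = 4.764×10^-7 K/W
R_outer film = 1/(h_o·A) = 1/(4.78×30.3) = 0.006904 K/W
Sum of known resistances R_other = 0.006907 K/W
Total R = ΔT/Q = 211/2900 = 0.07276 K/W
R_cellular glass = R_total − R_other = 0.06585 K/W
k = L/(R·A) = 0.08/(0.06585×30.3)

k ≈ 0.0401 W/(m·K)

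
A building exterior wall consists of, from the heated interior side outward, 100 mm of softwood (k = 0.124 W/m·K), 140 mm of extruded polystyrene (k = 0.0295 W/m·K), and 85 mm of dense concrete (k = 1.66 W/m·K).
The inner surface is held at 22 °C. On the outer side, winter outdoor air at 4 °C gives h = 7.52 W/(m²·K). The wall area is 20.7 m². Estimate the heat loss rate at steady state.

Q ≈ 65 W

Treating each layer as a thermal resistance in series:
R_softwood = L/(kA) = 0.1/(0.124×20.7) = 0.03896 K/W
R_extruded polystyrene = L/(kA) = 0.14/(0.0295×20.7) = 0.2293 K/W
R_dense concrete = L/(kA) = 0.085/(1.66×20.7) = 0.002474 K/W
R_outer film = 1/(h_o·A) = 1/(7.52×20.7) = 0.006424 K/W
R_total = 0.2771 K/W
Q = ΔT / R_total = 18 / 0.2771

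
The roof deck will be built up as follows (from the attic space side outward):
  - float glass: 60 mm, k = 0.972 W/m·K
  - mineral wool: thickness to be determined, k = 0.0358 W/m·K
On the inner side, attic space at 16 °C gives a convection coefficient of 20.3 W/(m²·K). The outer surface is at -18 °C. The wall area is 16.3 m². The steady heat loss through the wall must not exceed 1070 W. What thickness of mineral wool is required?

Using the resistance-network approach (series):
R_inner film = 1/(h_i·A) = 1/(20.3×16.3) = 0.003022 K/W
R_float glass = L/(kA) = 0.06/(0.972×16.3) = 0.003787 K/W
Sum of the known resistances R_other = 0.006809 K/W
Required total resistance R_tot = ΔT/Q_allow = 34/1070 = 0.03178 K/W
R_mineral wool = R_tot − R_other = 0.02497 K/W
L = R·k·A = 0.02497×0.0358×16.3

L ≈ 14.6 mm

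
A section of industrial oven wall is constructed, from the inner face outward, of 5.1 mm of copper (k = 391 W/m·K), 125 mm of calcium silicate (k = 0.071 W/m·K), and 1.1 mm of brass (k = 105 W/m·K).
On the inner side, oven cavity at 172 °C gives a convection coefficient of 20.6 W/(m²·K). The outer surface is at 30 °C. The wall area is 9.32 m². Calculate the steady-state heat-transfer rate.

Q ≈ 732 W

Thermal resistances in series:
R_inner film = 1/(h_i·A) = 1/(20.6×9.32) = 0.005209 K/W
R_copper = L/(kA) = 0.0051/(391×9.32) = 1.4×10^-6 K/W
R_calcium silicate = L/(kA) = 0.125/(0.071×9.32) = 0.1889 K/W
R_brass = L/(kA) = 0.0011/(105×9.32) = 1.124×10^-6 K/W
R_total = 0.1941 K/W
Q = ΔT / R_total = 142 / 0.1941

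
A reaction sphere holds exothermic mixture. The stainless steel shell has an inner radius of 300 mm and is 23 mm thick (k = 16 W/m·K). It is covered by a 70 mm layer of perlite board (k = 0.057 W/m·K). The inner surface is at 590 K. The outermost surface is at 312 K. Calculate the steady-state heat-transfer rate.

For a spherical shell R = (1/r₁ − 1/r₂)/(4πk); film R = 1/(h·4πr²). In series:
R_stainless steel shell = (1/0.3 − 1/0.323)/(4π×16) = 0.001181 K/W
R_perlite board = (1/0.323 − 1/0.393)/(4π×0.057) = 0.7699 K/W
R_total = 0.7711 K/W
Q = ΔT/R_total = 278/0.7711

Q ≈ 361 W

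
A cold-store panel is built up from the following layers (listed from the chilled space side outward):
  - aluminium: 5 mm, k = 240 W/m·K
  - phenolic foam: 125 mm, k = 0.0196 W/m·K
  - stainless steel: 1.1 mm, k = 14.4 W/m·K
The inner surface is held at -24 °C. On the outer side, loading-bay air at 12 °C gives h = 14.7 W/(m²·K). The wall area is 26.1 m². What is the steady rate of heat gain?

Using the resistance-network approach (series):
R_aluminium = L/(kA) = 0.005/(240×26.1) = 7.982×10^-7 K/W
R_phenolic foam = L/(kA) = 0.125/(0.0196×26.1) = 0.2444 K/W
R_stainless steel = L/(kA) = 0.0011/(14.4×26.1) = 2.927×10^-6 K/W
R_outer film = 1/(h_o·A) = 1/(14.7×26.1) = 0.002606 K/W
R_total = 0.247 K/W
Q = ΔT / R_total = 36 / 0.247

Q ≈ 146 W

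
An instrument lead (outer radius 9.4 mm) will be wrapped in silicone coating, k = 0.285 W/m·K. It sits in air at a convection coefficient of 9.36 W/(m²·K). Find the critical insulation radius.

r_cr ≈ 30.4 mm

For a cylinder r_cr = k/h = 0.285/9.36
r_cr = 30.4 mm; since the bare radius (9.4 mm) is below r_cr, adding a thin layer of insulation will *increase* heat loss.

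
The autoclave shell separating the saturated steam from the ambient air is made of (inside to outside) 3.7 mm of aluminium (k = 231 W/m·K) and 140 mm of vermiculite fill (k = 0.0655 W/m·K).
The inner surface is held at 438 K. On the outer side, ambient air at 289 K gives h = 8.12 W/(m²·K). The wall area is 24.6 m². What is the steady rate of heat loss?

Thermal resistances in series:
R_aluminium = L/(kA) = 0.0037/(231×24.6) = 6.511×10^-7 K/W
R_vermiculite fill = L/(kA) = 0.14/(0.0655×24.6) = 0.08689 K/W
R_outer film = 1/(h_o·A) = 1/(8.12×24.6) = 0.005006 K/W
R_total = 0.09189 K/W
Q = ΔT / R_total = 149 / 0.09189

Q ≈ 1620 W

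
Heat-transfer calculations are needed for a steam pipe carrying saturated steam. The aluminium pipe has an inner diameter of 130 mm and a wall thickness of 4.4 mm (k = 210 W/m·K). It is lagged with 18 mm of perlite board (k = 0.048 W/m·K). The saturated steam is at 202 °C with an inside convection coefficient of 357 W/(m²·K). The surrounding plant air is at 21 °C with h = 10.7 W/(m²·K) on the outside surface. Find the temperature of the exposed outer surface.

Treating each annulus and film as a series resistance:
R_inner film = 1/(h_i·2πr₁L) = 1/(357×2π×0.065×1) = 0.006859 K/W
R_aluminium pipe wall = ln(69.4/65)/(2π×210×1) = 4.964×10^-5 K/W
R_perlite board = ln(87.4/69.4)/(2π×0.048×1) = 0.7646 K/W
R_outer film = 1/(h_o·2πr_oL) = 1/(10.7×2π×0.0874×1) = 0.1702 K/W
R_total = 0.9417 K/W
Q = ΔT/R_total = 181/0.9417
Q = 192 W/m
T_interface = T_inner − Q·ΣR(inner→interface) = 202 − 192×0.7715

T ≈ 53.7 °C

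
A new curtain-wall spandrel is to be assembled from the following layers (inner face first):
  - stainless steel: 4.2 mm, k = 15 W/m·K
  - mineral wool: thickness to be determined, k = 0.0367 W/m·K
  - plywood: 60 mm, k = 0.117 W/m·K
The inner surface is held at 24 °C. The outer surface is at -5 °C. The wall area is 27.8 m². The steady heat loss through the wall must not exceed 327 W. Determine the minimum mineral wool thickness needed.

L ≈ 71.7 mm

Series thermal resistances:
R_stainless steel = L/(kA) = 0.0042/(15×27.8) = 1.007×10^-5 K/W
R_plywood = L/(kA) = 0.06/(0.117×27.8) = 0.01845 K/W
Sum of the known resistances R_other = 0.01846 K/W
Required total resistance R_tot = ΔT/Q_allow = 29/327 = 0.08869 K/W
R_mineral wool = R_tot − R_other = 0.07023 K/W
L = R·k·A = 0.07023×0.0367×27.8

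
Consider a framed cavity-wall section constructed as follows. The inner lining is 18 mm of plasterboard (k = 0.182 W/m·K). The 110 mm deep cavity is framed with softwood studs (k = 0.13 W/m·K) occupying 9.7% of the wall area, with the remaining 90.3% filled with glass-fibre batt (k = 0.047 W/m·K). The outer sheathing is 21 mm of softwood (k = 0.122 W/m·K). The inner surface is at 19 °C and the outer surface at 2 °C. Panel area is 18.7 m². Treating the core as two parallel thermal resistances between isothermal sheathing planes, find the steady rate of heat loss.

Q ≈ 140 W

Sheathing layers in series; stud and cavity paths in parallel between them.
R_inner = 0.018/(0.182×18.7) = 0.005289 K/W
R_stud  = 0.11/(0.13×0.097×18.7) = 0.4665 K/W
R_cav   = 0.11/(0.047×0.903×18.7) = 0.1386 K/W
1/R_core = 1/R_stud + 1/R_cav → R_core = 0.1069 K/W
R_outer = 0.021/(0.122×18.7) = 0.009205 K/W
R_total = 0.1213 K/W
Q = ΔT/R_total = 17/0.1213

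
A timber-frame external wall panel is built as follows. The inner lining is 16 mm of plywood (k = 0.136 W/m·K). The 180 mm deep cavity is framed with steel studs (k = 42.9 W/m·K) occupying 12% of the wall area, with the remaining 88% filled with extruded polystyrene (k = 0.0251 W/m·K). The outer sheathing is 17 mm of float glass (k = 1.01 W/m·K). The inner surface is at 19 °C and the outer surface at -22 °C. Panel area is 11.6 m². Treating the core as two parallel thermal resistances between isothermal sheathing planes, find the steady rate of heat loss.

Sheathing layers in series; stud and cavity paths in parallel between them.
R_inner = 0.016/(0.136×11.6) = 0.01014 K/W
R_stud  = 0.18/(42.9×0.12×11.6) = 0.003014 K/W
R_cav   = 0.18/(0.0251×0.88×11.6) = 0.7025 K/W
1/R_core = 1/R_stud + 1/R_cav → R_core = 0.003001 K/W
R_outer = 0.017/(1.01×11.6) = 0.001451 K/W
R_total = 0.01459 K/W
Q = ΔT/R_total = 41/0.01459

Q ≈ 2810 W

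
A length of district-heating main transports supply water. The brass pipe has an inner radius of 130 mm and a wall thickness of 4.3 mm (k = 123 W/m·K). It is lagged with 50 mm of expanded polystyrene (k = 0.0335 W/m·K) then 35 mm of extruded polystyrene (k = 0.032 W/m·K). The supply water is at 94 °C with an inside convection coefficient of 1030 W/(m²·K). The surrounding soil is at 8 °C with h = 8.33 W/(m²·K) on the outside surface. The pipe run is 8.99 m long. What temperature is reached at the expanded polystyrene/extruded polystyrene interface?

T ≈ 41.3 °C

Per-layer cylindrical resistances, series-summed:
R_inner film = 1/(h_i·2πr₁L) = 1/(1030×2π×0.13×8.99) = 1.322×10^-4 K/W
R_brass pipe wall = ln(134.3/130)/(2π×123×8.99) = 4.684×10^-6 K/W
R_expanded polystyrene = ln(184.3/134.3)/(2π×0.0335×8.99) = 0.1673 K/W
R_extruded polystyrene = ln(219.3/184.3)/(2π×0.032×8.99) = 0.09619 K/W
R_outer film = 1/(h_o·2πr_oL) = 1/(8.33×2π×0.2193×8.99) = 0.009691 K/W
R_total = 0.2733 K/W
Q = ΔT/R_total = 86/0.2733
Q = 315 W
T_interface = T_inner − Q·ΣR(inner→interface) = 94 − 315×0.1674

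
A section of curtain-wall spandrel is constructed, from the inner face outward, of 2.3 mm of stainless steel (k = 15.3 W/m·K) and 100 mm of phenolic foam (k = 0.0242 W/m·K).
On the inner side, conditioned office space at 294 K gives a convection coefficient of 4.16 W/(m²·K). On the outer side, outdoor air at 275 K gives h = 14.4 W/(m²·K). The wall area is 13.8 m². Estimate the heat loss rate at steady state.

Q ≈ 59 W

Series thermal resistances:
R_inner film = 1/(h_i·A) = 1/(4.16×13.8) = 0.01742 K/W
R_stainless steel = L/(kA) = 0.0023/(15.3×13.8) = 1.089×10^-5 K/W
R_phenolic foam = L/(kA) = 0.1/(0.0242×13.8) = 0.2994 K/W
R_outer film = 1/(h_o·A) = 1/(14.4×13.8) = 0.005032 K/W
R_total = 0.3219 K/W
Q = ΔT / R_total = 19 / 0.3219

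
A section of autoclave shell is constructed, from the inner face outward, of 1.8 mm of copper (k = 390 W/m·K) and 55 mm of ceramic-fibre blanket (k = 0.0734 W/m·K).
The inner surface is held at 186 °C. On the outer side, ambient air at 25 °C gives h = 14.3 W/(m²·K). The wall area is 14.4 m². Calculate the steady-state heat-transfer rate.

Q ≈ 2830 W

Series thermal resistances:
R_copper = L/(kA) = 0.0018/(390×14.4) = 3.205×10^-7 K/W
R_ceramic-fibre blanket = L/(kA) = 0.055/(0.0734×14.4) = 0.05204 K/W
R_outer film = 1/(h_o·A) = 1/(14.3×14.4) = 0.004856 K/W
R_total = 0.05689 K/W
Q = ΔT / R_total = 161 / 0.05689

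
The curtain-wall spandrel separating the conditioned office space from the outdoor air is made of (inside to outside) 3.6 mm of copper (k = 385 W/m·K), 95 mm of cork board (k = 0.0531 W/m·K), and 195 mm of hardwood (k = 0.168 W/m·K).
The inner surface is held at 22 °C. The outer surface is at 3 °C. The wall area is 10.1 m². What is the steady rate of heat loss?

Model the wall as resistances in series:
R_copper = L/(kA) = 0.0036/(385×10.1) = 9.258×10^-7 K/W
R_cork board = L/(kA) = 0.095/(0.0531×10.1) = 0.1771 K/W
R_hardwood = L/(kA) = 0.195/(0.168×10.1) = 0.1149 K/W
R_total = 0.2921 K/W
Q = ΔT / R_total = 19 / 0.2921

Q ≈ 65.1 W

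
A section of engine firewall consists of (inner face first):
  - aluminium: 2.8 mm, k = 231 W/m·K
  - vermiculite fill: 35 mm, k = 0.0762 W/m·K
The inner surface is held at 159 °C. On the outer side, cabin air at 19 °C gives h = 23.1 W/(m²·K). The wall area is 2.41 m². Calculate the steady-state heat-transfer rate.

Thermal resistances in series:
R_aluminium = L/(kA) = 0.0028/(231×2.41) = 5.03×10^-6 K/W
R_vermiculite fill = L/(kA) = 0.035/(0.0762×2.41) = 0.1906 K/W
R_outer film = 1/(h_o·A) = 1/(23.1×2.41) = 0.01796 K/W
R_total = 0.2086 K/W
Q = ΔT / R_total = 140 / 0.2086

Q ≈ 671 W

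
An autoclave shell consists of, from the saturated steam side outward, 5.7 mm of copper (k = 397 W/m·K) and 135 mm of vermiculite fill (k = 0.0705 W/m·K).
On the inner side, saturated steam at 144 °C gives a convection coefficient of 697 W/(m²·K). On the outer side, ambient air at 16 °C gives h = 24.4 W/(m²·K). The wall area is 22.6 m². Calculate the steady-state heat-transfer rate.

Treating each layer as a thermal resistance in series:
R_inner film = 1/(h_i·A) = 1/(697×22.6) = 6.348×10^-5 K/W
R_copper = L/(kA) = 0.0057/(397×22.6) = 6.353×10^-7 K/W
R_vermiculite fill = L/(kA) = 0.135/(0.0705×22.6) = 0.08473 K/W
R_outer film = 1/(h_o·A) = 1/(24.4×22.6) = 0.001813 K/W
R_total = 0.08661 K/W
Q = ΔT / R_total = 128 / 0.08661

Q ≈ 1480 W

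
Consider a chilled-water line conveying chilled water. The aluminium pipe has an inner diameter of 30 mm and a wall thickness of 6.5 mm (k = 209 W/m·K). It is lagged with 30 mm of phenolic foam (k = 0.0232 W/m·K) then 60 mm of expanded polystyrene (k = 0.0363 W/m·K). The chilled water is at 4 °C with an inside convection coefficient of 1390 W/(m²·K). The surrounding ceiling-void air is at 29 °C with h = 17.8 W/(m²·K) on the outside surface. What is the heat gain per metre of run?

q′ ≈ 2.64 W/m

Cylindrical conduction, so R = ln(r₂/r₁)/(2πkL) per layer, in series:
R_inner film = 1/(h_i·2πr₁L) = 1/(1390×2π×0.015×1) = 0.007633 K/W
R_aluminium pipe wall = ln(21.5/15)/(2π×209×1) = 2.741×10^-4 K/W
R_phenolic foam = ln(51.5/21.5)/(2π×0.0232×1) = 5.993 K/W
R_expanded polystyrene = ln(111.5/51.5)/(2π×0.0363×1) = 3.387 K/W
R_outer film = 1/(h_o·2πr_oL) = 1/(17.8×2π×0.1115×1) = 0.08019 K/W
R_total = 9.467 K/W
Q = ΔT/R_total = 25/9.467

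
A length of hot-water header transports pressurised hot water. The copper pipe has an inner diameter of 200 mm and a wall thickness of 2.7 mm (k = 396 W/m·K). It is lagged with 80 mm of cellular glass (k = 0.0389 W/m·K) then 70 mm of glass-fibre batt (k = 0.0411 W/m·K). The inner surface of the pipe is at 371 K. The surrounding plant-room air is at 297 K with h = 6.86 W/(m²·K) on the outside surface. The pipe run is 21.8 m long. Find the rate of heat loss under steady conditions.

Q ≈ 435 W

Radial resistances (cylindrical: R_cond = ln(r_o/r_i)/(2πkL), R_conv = 1/(h·2πrL)):
R_copper pipe wall = ln(102.7/100)/(2π×396×21.8) = 4.912×10^-7 K/W
R_cellular glass = ln(182.7/102.7)/(2π×0.0389×21.8) = 0.1081 K/W
R_glass-fibre batt = ln(252.7/182.7)/(2π×0.0411×21.8) = 0.05762 K/W
R_outer film = 1/(h_o·2πr_oL) = 1/(6.86×2π×0.2527×21.8) = 0.004211 K/W
R_total = 0.1699 K/W
Q = ΔT/R_total = 74/0.1699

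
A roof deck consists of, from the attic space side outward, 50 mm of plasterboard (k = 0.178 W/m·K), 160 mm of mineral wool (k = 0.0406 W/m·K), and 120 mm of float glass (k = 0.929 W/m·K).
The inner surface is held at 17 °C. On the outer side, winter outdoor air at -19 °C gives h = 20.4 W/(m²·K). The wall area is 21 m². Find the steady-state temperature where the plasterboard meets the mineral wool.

Series thermal resistances:
R_plasterboard = L/(kA) = 0.05/(0.178×21) = 0.01338 K/W
R_mineral wool = L/(kA) = 0.16/(0.0406×21) = 0.1877 K/W
R_float glass = L/(kA) = 0.12/(0.929×21) = 0.006151 K/W
R_outer film = 1/(h_o·A) = 1/(20.4×21) = 0.002334 K/W
R_total = 0.2095 K/W;  Q = ΔT/R_total = 36/0.2095 = 171.8 W
T_interface = T_inner − Q·ΣR(inner→interface) = 17 − 172×0.01338

T ≈ 14.7 °C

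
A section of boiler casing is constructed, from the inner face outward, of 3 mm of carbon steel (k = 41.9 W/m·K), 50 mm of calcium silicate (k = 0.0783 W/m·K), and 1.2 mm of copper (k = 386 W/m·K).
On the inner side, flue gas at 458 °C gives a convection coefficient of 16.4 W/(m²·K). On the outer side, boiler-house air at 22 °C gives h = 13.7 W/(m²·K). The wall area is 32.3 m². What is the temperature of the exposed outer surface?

Using the resistance-network approach (series):
R_inner film = 1/(h_i·A) = 1/(16.4×32.3) = 0.001888 K/W
R_carbon steel = L/(kA) = 0.003/(41.9×32.3) = 2.217×10^-6 K/W
R_calcium silicate = L/(kA) = 0.05/(0.0783×32.3) = 0.01977 K/W
R_copper = L/(kA) = 0.0012/(386×32.3) = 9.625×10^-8 K/W
R_outer film = 1/(h_o·A) = 1/(13.7×32.3) = 0.00226 K/W
R_total = 0.02392 K/W;  Q = ΔT/R_total = 436/0.02392 = 18230 W
T_interface = T_inner − Q·ΣR(inner→interface) = 458 − 18200×0.02166

T ≈ 63.2 °C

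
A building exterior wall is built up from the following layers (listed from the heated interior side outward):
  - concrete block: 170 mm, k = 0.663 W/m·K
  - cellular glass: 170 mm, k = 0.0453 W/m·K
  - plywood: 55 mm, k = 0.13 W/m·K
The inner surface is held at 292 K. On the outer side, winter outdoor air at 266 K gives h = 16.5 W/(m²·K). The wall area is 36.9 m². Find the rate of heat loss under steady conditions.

Treating each layer as a thermal resistance in series:
R_concrete block = L/(kA) = 0.17/(0.663×36.9) = 0.006949 K/W
R_cellular glass = L/(kA) = 0.17/(0.0453×36.9) = 0.1017 K/W
R_plywood = L/(kA) = 0.055/(0.13×36.9) = 0.01147 K/W
R_outer film = 1/(h_o·A) = 1/(16.5×36.9) = 0.001642 K/W
R_total = 0.1218 K/W
Q = ΔT / R_total = 26 / 0.1218

Q ≈ 214 W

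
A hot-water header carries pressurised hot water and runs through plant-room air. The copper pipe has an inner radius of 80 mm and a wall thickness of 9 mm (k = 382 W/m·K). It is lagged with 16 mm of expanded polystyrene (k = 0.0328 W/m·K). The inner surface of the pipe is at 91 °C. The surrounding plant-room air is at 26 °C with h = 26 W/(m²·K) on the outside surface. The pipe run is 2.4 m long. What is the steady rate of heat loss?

Cylindrical conduction, so R = ln(r₂/r₁)/(2πkL) per layer, in series:
R_copper pipe wall = ln(89/80)/(2π×382×2.4) = 1.851×10^-5 K/W
R_expanded polystyrene = ln(105/89)/(2π×0.0328×2.4) = 0.3342 K/W
R_outer film = 1/(h_o·2πr_oL) = 1/(26×2π×0.105×2.4) = 0.02429 K/W
R_total = 0.3586 K/W
Q = ΔT/R_total = 65/0.3586

Q ≈ 181 W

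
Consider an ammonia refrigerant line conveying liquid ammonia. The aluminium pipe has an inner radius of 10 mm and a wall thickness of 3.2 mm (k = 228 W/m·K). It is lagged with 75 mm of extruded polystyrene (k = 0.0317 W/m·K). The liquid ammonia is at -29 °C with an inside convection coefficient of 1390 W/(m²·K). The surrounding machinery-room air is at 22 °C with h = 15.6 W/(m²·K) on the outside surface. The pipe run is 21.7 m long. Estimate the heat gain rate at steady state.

Q ≈ 115 W

Per-layer cylindrical resistances, series-summed:
R_inner film = 1/(h_i·2πr₁L) = 1/(1390×2π×0.01×21.7) = 5.276×10^-4 K/W
R_aluminium pipe wall = ln(13.2/10)/(2π×228×21.7) = 8.931×10^-6 K/W
R_extruded polystyrene = ln(88.2/13.2)/(2π×0.0317×21.7) = 0.4395 K/W
R_outer film = 1/(h_o·2πr_oL) = 1/(15.6×2π×0.0882×21.7) = 0.00533 K/W
R_total = 0.4453 K/W
Q = ΔT/R_total = 51/0.4453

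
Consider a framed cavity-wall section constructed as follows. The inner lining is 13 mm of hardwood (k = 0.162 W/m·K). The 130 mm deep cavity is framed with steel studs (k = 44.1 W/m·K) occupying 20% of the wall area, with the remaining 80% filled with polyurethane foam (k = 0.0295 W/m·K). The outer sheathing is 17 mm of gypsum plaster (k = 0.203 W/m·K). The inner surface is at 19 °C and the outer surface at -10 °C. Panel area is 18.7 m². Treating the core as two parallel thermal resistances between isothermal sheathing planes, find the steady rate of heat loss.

Sheathing layers in series; stud and cavity paths in parallel between them.
R_inner = 0.013/(0.162×18.7) = 0.004291 K/W
R_stud  = 0.13/(44.1×0.2×18.7) = 7.882×10^-4 K/W
R_cav   = 0.13/(0.0295×0.8×18.7) = 0.2946 K/W
1/R_core = 1/R_stud + 1/R_cav → R_core = 7.861×10^-4 K/W
R_outer = 0.017/(0.203×18.7) = 0.004478 K/W
R_total = 0.009556 K/W
Q = ΔT/R_total = 29/0.009556

Q ≈ 3030 W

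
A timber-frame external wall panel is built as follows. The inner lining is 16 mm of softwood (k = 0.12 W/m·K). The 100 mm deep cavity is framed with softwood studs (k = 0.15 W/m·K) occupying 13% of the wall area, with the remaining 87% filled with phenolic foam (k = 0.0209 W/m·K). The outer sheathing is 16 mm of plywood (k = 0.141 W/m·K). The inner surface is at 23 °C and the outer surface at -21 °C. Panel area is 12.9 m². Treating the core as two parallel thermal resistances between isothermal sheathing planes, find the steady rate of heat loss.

Sheathing layers in series; stud and cavity paths in parallel between them.
R_inner = 0.016/(0.12×12.9) = 0.01034 K/W
R_stud  = 0.1/(0.15×0.13×12.9) = 0.3975 K/W
R_cav   = 0.1/(0.0209×0.87×12.9) = 0.4263 K/W
1/R_core = 1/R_stud + 1/R_cav → R_core = 0.2057 K/W
R_outer = 0.016/(0.141×12.9) = 0.008797 K/W
R_total = 0.2248 K/W
Q = ΔT/R_total = 44/0.2248

Q ≈ 196 W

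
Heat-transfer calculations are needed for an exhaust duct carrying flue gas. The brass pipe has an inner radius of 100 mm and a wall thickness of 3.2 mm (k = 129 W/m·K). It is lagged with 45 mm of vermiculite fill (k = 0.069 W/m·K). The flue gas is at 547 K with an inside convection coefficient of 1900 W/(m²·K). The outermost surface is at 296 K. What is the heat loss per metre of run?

Per-layer cylindrical resistances, series-summed:
R_inner film = 1/(h_i·2πr₁L) = 1/(1900×2π×0.1×1) = 8.377×10^-4 K/W
R_brass pipe wall = ln(103.2/100)/(2π×129×1) = 3.886×10^-5 K/W
R_vermiculite fill = ln(148.2/103.2)/(2π×0.069×1) = 0.8347 K/W
R_total = 0.8356 K/W
Q = ΔT/R_total = 251/0.8356

q′ ≈ 300 W/m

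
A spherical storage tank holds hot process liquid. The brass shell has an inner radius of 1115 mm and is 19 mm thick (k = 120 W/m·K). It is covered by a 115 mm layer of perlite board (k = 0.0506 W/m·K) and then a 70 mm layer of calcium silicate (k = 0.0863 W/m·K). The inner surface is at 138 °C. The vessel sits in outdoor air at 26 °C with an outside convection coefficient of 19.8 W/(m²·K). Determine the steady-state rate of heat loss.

For a spherical shell R = (1/r₁ − 1/r₂)/(4πk); film R = 1/(h·4πr²). In series:
R_brass shell = (1/1.115 − 1/1.134)/(4π×120) = 9.965×10^-6 K/W
R_perlite board = (1/1.134 − 1/1.249)/(4π×0.0506) = 0.1277 K/W
R_calcium silicate = (1/1.249 − 1/1.319)/(4π×0.0863) = 0.03918 K/W
R_outer film = 1/(h·4πr_o²) = 1/(19.8×4π×1.319²) = 0.00231 K/W
R_total = 0.1692 K/W
Q = ΔT/R_total = 112/0.1692

Q ≈ 662 W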